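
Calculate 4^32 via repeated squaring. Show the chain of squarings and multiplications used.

Computing 4^32 by squaring (build up from 4^1; each line after the first costs one multiplication):

4^1 = 4
4^2 = (4^1)^2 = 4^2 = 16
4^4 = (4^2)^2 = 16^2 = 256
4^8 = (4^4)^2 = 256^2 = 65536
4^16 = (4^8)^2 = 65536^2 = 4294967296
4^32 = (4^16)^2 = 4294967296^2 = 18446744073709551616

Result: 18446744073709551616
Multiplications needed: 5 (5 lines after 4^1)

4^32 = 18446744073709551616. Using exponentiation by squaring, this requires 5 multiplications. The key idea: if the exponent is even, square the half-power; if odd, multiply by the base once.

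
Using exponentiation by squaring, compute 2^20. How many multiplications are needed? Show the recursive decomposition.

Computing 2^20 by squaring (build up from 2^1; each line after the first costs one multiplication):

2^1 = 2
2^2 = (2^1)^2 = 2^2 = 4
2^4 = (2^2)^2 = 4^2 = 16
2^5 = 2 * 2^4 = 2 * 16 = 32
2^10 = (2^5)^2 = 32^2 = 1024
2^20 = (2^10)^2 = 1024^2 = 1048576

Result: 1048576
Multiplications needed: 5 (5 lines after 2^1)

2^20 = 1048576. Using exponentiation by squaring, this requires 5 multiplications. The key idea: if the exponent is even, square the half-power; if odd, multiply by the base once.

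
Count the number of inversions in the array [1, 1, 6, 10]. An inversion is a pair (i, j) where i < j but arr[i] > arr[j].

Finding inversions in [1, 1, 6, 10]:


Total inversions: 0

The array has 0 inversions. It is already sorted.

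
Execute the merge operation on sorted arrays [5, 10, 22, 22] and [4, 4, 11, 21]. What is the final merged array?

Merging process:

Compare 5 vs 4: take 4 from right. Merged: [4]
Compare 5 vs 4: take 4 from right. Merged: [4, 4]
Compare 5 vs 11: take 5 from left. Merged: [4, 4, 5]
Compare 10 vs 11: take 10 from left. Merged: [4, 4, 5, 10]
Compare 22 vs 11: take 11 from right. Merged: [4, 4, 5, 10, 11]
Compare 22 vs 21: take 21 from right. Merged: [4, 4, 5, 10, 11, 21]
Append remaining from left: [22, 22]. Merged: [4, 4, 5, 10, 11, 21, 22, 22]

Final merged array: [4, 4, 5, 10, 11, 21, 22, 22]
Total comparisons: 6

The merged array is [4, 4, 5, 10, 11, 21, 22, 22], requiring 6 comparisons. The merge step runs in O(n) time where n is the total number of elements.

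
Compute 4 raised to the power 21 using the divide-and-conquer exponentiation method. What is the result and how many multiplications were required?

Computing 4^21 by squaring (build up from 4^1; each line after the first costs one multiplication):

4^1 = 4
4^2 = (4^1)^2 = 4^2 = 16
4^4 = (4^2)^2 = 16^2 = 256
4^5 = 4 * 4^4 = 4 * 256 = 1024
4^10 = (4^5)^2 = 1024^2 = 1048576
4^20 = (4^10)^2 = 1048576^2 = 1099511627776
4^21 = 4 * 4^20 = 4 * 1099511627776 = 4398046511104

Result: 4398046511104
Multiplications needed: 6 (6 lines after 4^1)

4^21 = 4398046511104. Using exponentiation by squaring, this requires 6 multiplications. The key idea: if the exponent is even, square the half-power; if odd, multiply by the base once.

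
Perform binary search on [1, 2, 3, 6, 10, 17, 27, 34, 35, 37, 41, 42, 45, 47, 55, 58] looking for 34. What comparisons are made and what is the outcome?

Binary search for 34 in [1, 2, 3, 6, 10, 17, 27, 34, 35, 37, 41, 42, 45, 47, 55, 58]:

lo=0, hi=15, mid=7, arr[mid]=34 -> Found target at index 7!

Binary search finds 34 at index 7 after 1 comparisons. The search repeatedly halves the search space by comparing with the middle element.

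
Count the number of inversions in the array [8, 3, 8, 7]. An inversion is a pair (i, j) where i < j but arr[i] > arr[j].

Finding inversions in [8, 3, 8, 7]:

(0, 1): arr[0]=8 > arr[1]=3
(0, 3): arr[0]=8 > arr[3]=7
(2, 3): arr[2]=8 > arr[3]=7

Total inversions: 3

The array has 3 inversion(s): (0,1), (0,3), (2,3). Each pair (i,j) satisfies i < j and arr[i] > arr[j].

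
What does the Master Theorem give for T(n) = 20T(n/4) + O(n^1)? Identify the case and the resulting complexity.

Master Theorem for T(n) = 20T(n/4) + O(n^1):

a = 20, b = 4, c = 1
log_b(a) = log_4(20) = 2.1610

Case 1: c = 1 < log_4(20) = 2.1610
T(n) = O(n^(log_4 20))

For T(n) = 20T(n/4) + O(n^1): log_4(20) = 2.1610. This is Case 1 of the Master Theorem (c < log_b(a), work dominated by leaves), giving O(n^(log_4 20)).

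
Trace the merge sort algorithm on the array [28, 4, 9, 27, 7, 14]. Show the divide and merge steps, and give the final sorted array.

Merge sort trace:

Split: [28, 4, 9, 27, 7, 14] -> [28, 4, 9] and [27, 7, 14]
  Split: [28, 4, 9] -> [28] and [4, 9]
    Split: [4, 9] -> [4] and [9]
    Merge: [4] + [9] -> [4, 9]
  Merge: [28] + [4, 9] -> [4, 9, 28]
  Split: [27, 7, 14] -> [27] and [7, 14]
    Split: [7, 14] -> [7] and [14]
    Merge: [7] + [14] -> [7, 14]
  Merge: [27] + [7, 14] -> [7, 14, 27]
Merge: [4, 9, 28] + [7, 14, 27] -> [4, 7, 9, 14, 27, 28]

Final sorted array: [4, 7, 9, 14, 27, 28]

The merge sort proceeds by recursively splitting the array and merging sorted halves.
After all merges, the sorted array is [4, 7, 9, 14, 27, 28].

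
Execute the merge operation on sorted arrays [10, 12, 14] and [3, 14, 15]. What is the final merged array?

Merging process:

Compare 10 vs 3: take 3 from right. Merged: [3]
Compare 10 vs 14: take 10 from left. Merged: [3, 10]
Compare 12 vs 14: take 12 from left. Merged: [3, 10, 12]
Compare 14 vs 14: take 14 from left. Merged: [3, 10, 12, 14]
Append remaining from right: [14, 15]. Merged: [3, 10, 12, 14, 14, 15]

Final merged array: [3, 10, 12, 14, 14, 15]
Total comparisons: 4

The merged array is [3, 10, 12, 14, 14, 15], requiring 4 comparisons. The merge step runs in O(n) time where n is the total number of elements.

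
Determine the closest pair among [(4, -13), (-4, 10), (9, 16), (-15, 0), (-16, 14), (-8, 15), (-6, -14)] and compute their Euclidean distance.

Computing all pairwise distances among 7 points:

d((4, -13), (-4, 10)) = 24.3516
d((4, -13), (9, 16)) = 29.4279
d((4, -13), (-15, 0)) = 23.0217
d((4, -13), (-16, 14)) = 33.6006
d((4, -13), (-8, 15)) = 30.4631
d((4, -13), (-6, -14)) = 10.0499
d((-4, 10), (9, 16)) = 14.3178
d((-4, 10), (-15, 0)) = 14.8661
d((-4, 10), (-16, 14)) = 12.6491
d((-4, 10), (-8, 15)) = 6.4031 <-- minimum
d((-4, 10), (-6, -14)) = 24.0832
d((9, 16), (-15, 0)) = 28.8444
d((9, 16), (-16, 14)) = 25.0799
d((9, 16), (-8, 15)) = 17.0294
d((9, 16), (-6, -14)) = 33.541
d((-15, 0), (-16, 14)) = 14.0357
d((-15, 0), (-8, 15)) = 16.5529
d((-15, 0), (-6, -14)) = 16.6433
d((-16, 14), (-8, 15)) = 8.0623
d((-16, 14), (-6, -14)) = 29.7321
d((-8, 15), (-6, -14)) = 29.0689

Closest pair: (-4, 10) and (-8, 15) with distance 6.4031

The closest pair is (-4, 10) and (-8, 15) with Euclidean distance 6.4031. For 7 points, brute-force pairwise comparison is shown above. For large n, the divide-and-conquer algorithm (sort by x, recurse on halves, check the dividing strip) achieves O(n log n).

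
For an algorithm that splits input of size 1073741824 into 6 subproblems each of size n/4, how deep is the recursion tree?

For divide and conquer with division factor 4:

Problem sizes at each level:
Level 0: 1073741824
Level 1: 268435456
Level 2: 67108864
Level 3: 16777216
Level 4: 4194304
Level 5: 1048576
Level 6: 262144
Level 7: 65536
Level 8: 16384
Level 9: 4096
Level 10: 1024
Level 11: 256
Level 12: 64
Level 13: 16
Level 14: 4
Level 15: 1

The root is level 0 and the size-1 base case is level 15 (the tree spans levels 0 through 15, i.e. 16 levels counting the root), so the depth is the number of divisions: log_4(1073741824) = 15

The recursion tree depth is log_4(1073741824) = 15. At each level, the problem size is divided by 4, so it takes 15 divisions to reduce to a base case of size 1. The algorithm makes 6 recursive calls at each level.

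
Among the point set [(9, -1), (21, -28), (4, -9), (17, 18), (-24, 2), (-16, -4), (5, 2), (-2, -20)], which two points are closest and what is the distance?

Computing all pairwise distances among 8 points:

d((9, -1), (21, -28)) = 29.5466
d((9, -1), (4, -9)) = 9.434
d((9, -1), (17, 18)) = 20.6155
d((9, -1), (-24, 2)) = 33.1361
d((9, -1), (-16, -4)) = 25.1794
d((9, -1), (5, 2)) = 5.0 <-- minimum
d((9, -1), (-2, -20)) = 21.9545
d((21, -28), (4, -9)) = 25.4951
d((21, -28), (17, 18)) = 46.1736
d((21, -28), (-24, 2)) = 54.0833
d((21, -28), (-16, -4)) = 44.1022
d((21, -28), (5, 2)) = 34.0
d((21, -28), (-2, -20)) = 24.3516
d((4, -9), (17, 18)) = 29.9666
d((4, -9), (-24, 2)) = 30.0832
d((4, -9), (-16, -4)) = 20.6155
d((4, -9), (5, 2)) = 11.0454
d((4, -9), (-2, -20)) = 12.53
d((17, 18), (-24, 2)) = 44.0114
d((17, 18), (-16, -4)) = 39.6611
d((17, 18), (5, 2)) = 20.0
d((17, 18), (-2, -20)) = 42.4853
d((-24, 2), (-16, -4)) = 10.0
d((-24, 2), (5, 2)) = 29.0
d((-24, 2), (-2, -20)) = 31.1127
d((-16, -4), (5, 2)) = 21.8403
d((-16, -4), (-2, -20)) = 21.2603
d((5, 2), (-2, -20)) = 23.0868

Closest pair: (9, -1) and (5, 2) with distance 5.0

The closest pair is (9, -1) and (5, 2) with Euclidean distance 5.0. For 8 points, brute-force pairwise comparison is shown above. For large n, the divide-and-conquer algorithm (sort by x, recurse on halves, check the dividing strip) achieves O(n log n).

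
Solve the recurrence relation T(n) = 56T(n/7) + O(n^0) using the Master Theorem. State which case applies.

Master Theorem for T(n) = 56T(n/7) + O(n^0):

a = 56, b = 7, c = 0
log_b(a) = log_7(56) = 2.0686

Case 1: c = 0 < log_7(56) = 2.0686
T(n) = O(n^(log_7 56))

For T(n) = 56T(n/7) + O(n^0): log_7(56) = 2.0686. This is Case 1 of the Master Theorem (c < log_b(a), work dominated by leaves), giving O(n^(log_7 56)).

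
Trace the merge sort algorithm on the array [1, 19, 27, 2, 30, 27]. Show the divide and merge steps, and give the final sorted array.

Merge sort trace:

Split: [1, 19, 27, 2, 30, 27] -> [1, 19, 27] and [2, 30, 27]
  Split: [1, 19, 27] -> [1] and [19, 27]
    Split: [19, 27] -> [19] and [27]
    Merge: [19] + [27] -> [19, 27]
  Merge: [1] + [19, 27] -> [1, 19, 27]
  Split: [2, 30, 27] -> [2] and [30, 27]
    Split: [30, 27] -> [30] and [27]
    Merge: [30] + [27] -> [27, 30]
  Merge: [2] + [27, 30] -> [2, 27, 30]
Merge: [1, 19, 27] + [2, 27, 30] -> [1, 2, 19, 27, 27, 30]

Final sorted array: [1, 2, 19, 27, 27, 30]

The merge sort proceeds by recursively splitting the array and merging sorted halves.
After all merges, the sorted array is [1, 2, 19, 27, 27, 30].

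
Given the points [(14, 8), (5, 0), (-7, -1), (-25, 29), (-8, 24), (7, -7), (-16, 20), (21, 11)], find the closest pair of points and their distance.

Computing all pairwise distances among 8 points:

d((14, 8), (5, 0)) = 12.0416
d((14, 8), (-7, -1)) = 22.8473
d((14, 8), (-25, 29)) = 44.2945
d((14, 8), (-8, 24)) = 27.2029
d((14, 8), (7, -7)) = 16.5529
d((14, 8), (-16, 20)) = 32.311
d((14, 8), (21, 11)) = 7.6158
d((5, 0), (-7, -1)) = 12.0416
d((5, 0), (-25, 29)) = 41.7253
d((5, 0), (-8, 24)) = 27.2947
d((5, 0), (7, -7)) = 7.2801 <-- minimum
d((5, 0), (-16, 20)) = 29.0
d((5, 0), (21, 11)) = 19.4165
d((-7, -1), (-25, 29)) = 34.9857
d((-7, -1), (-8, 24)) = 25.02
d((-7, -1), (7, -7)) = 15.2315
d((-7, -1), (-16, 20)) = 22.8473
d((-7, -1), (21, 11)) = 30.4631
d((-25, 29), (-8, 24)) = 17.72
d((-25, 29), (7, -7)) = 48.1664
d((-25, 29), (-16, 20)) = 12.7279
d((-25, 29), (21, 11)) = 49.3964
d((-8, 24), (7, -7)) = 34.4384
d((-8, 24), (-16, 20)) = 8.9443
d((-8, 24), (21, 11)) = 31.7805
d((7, -7), (-16, 20)) = 35.4683
d((7, -7), (21, 11)) = 22.8035
d((-16, 20), (21, 11)) = 38.0789

Closest pair: (5, 0) and (7, -7) with distance 7.2801

The closest pair is (5, 0) and (7, -7) with Euclidean distance 7.2801. For 8 points, brute-force pairwise comparison is shown above. For large n, the divide-and-conquer algorithm (sort by x, recurse on halves, check the dividing strip) achieves O(n log n).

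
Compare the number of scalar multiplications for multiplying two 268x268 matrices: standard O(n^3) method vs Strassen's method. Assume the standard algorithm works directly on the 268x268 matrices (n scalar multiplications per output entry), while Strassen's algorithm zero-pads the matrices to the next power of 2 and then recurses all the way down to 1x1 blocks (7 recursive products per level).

Matrix multiplication for 268x268 matrices:

Strassen's algorithm requires power-of-2 dimensions. Pad 268x268 to 512x512 (next power of 2).

Standard algorithm: 268^3 = 19248832 multiplications
Strassen's algorithm: 7^(log2(512)) = 7^9 = 40353607 multiplications
Difference: 19248832 - 40353607 = -21104775 (Strassen uses MORE here due to padding overhead — for small or just-over-power-of-2 n, padding can outweigh the per-level savings)

Standard: 19248832 multiplications (268^3). Strassen: 40353607 multiplications (7^9, after padding to 512x512). Strassen reduces 8 recursive multiplications to 7 at each level.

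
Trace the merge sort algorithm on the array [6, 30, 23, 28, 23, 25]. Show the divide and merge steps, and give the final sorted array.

Merge sort trace:

Split: [6, 30, 23, 28, 23, 25] -> [6, 30, 23] and [28, 23, 25]
  Split: [6, 30, 23] -> [6] and [30, 23]
    Split: [30, 23] -> [30] and [23]
    Merge: [30] + [23] -> [23, 30]
  Merge: [6] + [23, 30] -> [6, 23, 30]
  Split: [28, 23, 25] -> [28] and [23, 25]
    Split: [23, 25] -> [23] and [25]
    Merge: [23] + [25] -> [23, 25]
  Merge: [28] + [23, 25] -> [23, 25, 28]
Merge: [6, 23, 30] + [23, 25, 28] -> [6, 23, 23, 25, 28, 30]

Final sorted array: [6, 23, 23, 25, 28, 30]

The merge sort proceeds by recursively splitting the array and merging sorted halves.
After all merges, the sorted array is [6, 23, 23, 25, 28, 30].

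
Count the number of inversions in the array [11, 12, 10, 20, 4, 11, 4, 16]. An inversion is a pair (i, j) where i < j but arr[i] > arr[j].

Finding inversions in [11, 12, 10, 20, 4, 11, 4, 16]:

(0, 2): arr[0]=11 > arr[2]=10
(0, 4): arr[0]=11 > arr[4]=4
(0, 6): arr[0]=11 > arr[6]=4
(1, 2): arr[1]=12 > arr[2]=10
(1, 4): arr[1]=12 > arr[4]=4
(1, 5): arr[1]=12 > arr[5]=11
(1, 6): arr[1]=12 > arr[6]=4
(2, 4): arr[2]=10 > arr[4]=4
(2, 6): arr[2]=10 > arr[6]=4
(3, 4): arr[3]=20 > arr[4]=4
(3, 5): arr[3]=20 > arr[5]=11
(3, 6): arr[3]=20 > arr[6]=4
(3, 7): arr[3]=20 > arr[7]=16
(5, 6): arr[5]=11 > arr[6]=4

Total inversions: 14

The array has 14 inversion(s): (0,2), (0,4), (0,6), (1,2), (1,4), (1,5), (1,6), (2,4), (2,6), (3,4), (3,5), (3,6), (3,7), (5,6). Each pair (i,j) satisfies i < j and arr[i] > arr[j].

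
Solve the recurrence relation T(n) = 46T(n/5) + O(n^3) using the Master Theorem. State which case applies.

Master Theorem for T(n) = 46T(n/5) + O(n^3):

a = 46, b = 5, c = 3
log_b(a) = log_5(46) = 2.3789

Case 3: c = 3 > log_5(46) = 2.3789
T(n) = O(n^3) = O(n^3)

For T(n) = 46T(n/5) + O(n^3): log_5(46) = 2.3789. This is Case 3 of the Master Theorem (c > log_b(a), work dominated by root), giving O(n^3).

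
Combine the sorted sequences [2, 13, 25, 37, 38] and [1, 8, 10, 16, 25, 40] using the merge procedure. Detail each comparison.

Merging process:

Compare 2 vs 1: take 1 from right. Merged: [1]
Compare 2 vs 8: take 2 from left. Merged: [1, 2]
Compare 13 vs 8: take 8 from right. Merged: [1, 2, 8]
Compare 13 vs 10: take 10 from right. Merged: [1, 2, 8, 10]
Compare 13 vs 16: take 13 from left. Merged: [1, 2, 8, 10, 13]
Compare 25 vs 16: take 16 from right. Merged: [1, 2, 8, 10, 13, 16]
Compare 25 vs 25: take 25 from left. Merged: [1, 2, 8, 10, 13, 16, 25]
Compare 37 vs 25: take 25 from right. Merged: [1, 2, 8, 10, 13, 16, 25, 25]
Compare 37 vs 40: take 37 from left. Merged: [1, 2, 8, 10, 13, 16, 25, 25, 37]
Compare 38 vs 40: take 38 from left. Merged: [1, 2, 8, 10, 13, 16, 25, 25, 37, 38]
Append remaining from right: [40]. Merged: [1, 2, 8, 10, 13, 16, 25, 25, 37, 38, 40]

Final merged array: [1, 2, 8, 10, 13, 16, 25, 25, 37, 38, 40]
Total comparisons: 10

The merged array is [1, 2, 8, 10, 13, 16, 25, 25, 37, 38, 40], requiring 10 comparisons. The merge step runs in O(n) time where n is the total number of elements.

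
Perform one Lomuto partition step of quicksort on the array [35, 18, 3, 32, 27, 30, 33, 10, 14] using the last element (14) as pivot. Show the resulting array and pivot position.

Lomuto partition with pivot = 14:

Initial array: [35, 18, 3, 32, 27, 30, 33, 10, 14]

arr[0]=35 > 14: no swap
arr[1]=18 > 14: no swap
arr[2]=3 <= 14: swap with position 0, array becomes [3, 18, 35, 32, 27, 30, 33, 10, 14]
arr[3]=32 > 14: no swap
arr[4]=27 > 14: no swap
arr[5]=30 > 14: no swap
arr[6]=33 > 14: no swap
arr[7]=10 <= 14: swap with position 1, array becomes [3, 10, 35, 32, 27, 30, 33, 18, 14]

Place pivot at position 2: [3, 10, 14, 32, 27, 30, 33, 18, 35]
Pivot position: 2

After partitioning with pivot 14, the array becomes [3, 10, 14, 32, 27, 30, 33, 18, 35]. The pivot is placed at index 2. All elements to the left of the pivot are <= 14, and all elements to the right are > 14.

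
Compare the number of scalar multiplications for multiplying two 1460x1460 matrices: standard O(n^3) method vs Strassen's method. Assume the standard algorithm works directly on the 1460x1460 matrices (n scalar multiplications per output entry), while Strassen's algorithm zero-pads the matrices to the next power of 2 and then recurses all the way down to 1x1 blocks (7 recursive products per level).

Matrix multiplication for 1460x1460 matrices:

Strassen's algorithm requires power-of-2 dimensions. Pad 1460x1460 to 2048x2048 (next power of 2).

Standard algorithm: 1460^3 = 3112136000 multiplications
Strassen's algorithm: 7^(log2(2048)) = 7^11 = 1977326743 multiplications
Savings: 3112136000 - 1977326743 = 1134809257 multiplications

Standard: 3112136000 multiplications (1460^3). Strassen: 1977326743 multiplications (7^11, after padding to 2048x2048). Strassen reduces 8 recursive multiplications to 7 at each level.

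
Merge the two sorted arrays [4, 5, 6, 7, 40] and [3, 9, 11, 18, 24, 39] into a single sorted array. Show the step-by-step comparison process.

Merging process:

Compare 4 vs 3: take 3 from right. Merged: [3]
Compare 4 vs 9: take 4 from left. Merged: [3, 4]
Compare 5 vs 9: take 5 from left. Merged: [3, 4, 5]
Compare 6 vs 9: take 6 from left. Merged: [3, 4, 5, 6]
Compare 7 vs 9: take 7 from left. Merged: [3, 4, 5, 6, 7]
Compare 40 vs 9: take 9 from right. Merged: [3, 4, 5, 6, 7, 9]
Compare 40 vs 11: take 11 from right. Merged: [3, 4, 5, 6, 7, 9, 11]
Compare 40 vs 18: take 18 from right. Merged: [3, 4, 5, 6, 7, 9, 11, 18]
Compare 40 vs 24: take 24 from right. Merged: [3, 4, 5, 6, 7, 9, 11, 18, 24]
Compare 40 vs 39: take 39 from right. Merged: [3, 4, 5, 6, 7, 9, 11, 18, 24, 39]
Append remaining from left: [40]. Merged: [3, 4, 5, 6, 7, 9, 11, 18, 24, 39, 40]

Final merged array: [3, 4, 5, 6, 7, 9, 11, 18, 24, 39, 40]
Total comparisons: 10

The merged array is [3, 4, 5, 6, 7, 9, 11, 18, 24, 39, 40], requiring 10 comparisons. The merge step runs in O(n) time where n is the total number of elements.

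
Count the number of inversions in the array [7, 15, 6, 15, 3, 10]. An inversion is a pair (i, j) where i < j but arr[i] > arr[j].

Finding inversions in [7, 15, 6, 15, 3, 10]:

(0, 2): arr[0]=7 > arr[2]=6
(0, 4): arr[0]=7 > arr[4]=3
(1, 2): arr[1]=15 > arr[2]=6
(1, 4): arr[1]=15 > arr[4]=3
(1, 5): arr[1]=15 > arr[5]=10
(2, 4): arr[2]=6 > arr[4]=3
(3, 4): arr[3]=15 > arr[4]=3
(3, 5): arr[3]=15 > arr[5]=10

Total inversions: 8

The array has 8 inversion(s): (0,2), (0,4), (1,2), (1,4), (1,5), (2,4), (3,4), (3,5). Each pair (i,j) satisfies i < j and arr[i] > arr[j].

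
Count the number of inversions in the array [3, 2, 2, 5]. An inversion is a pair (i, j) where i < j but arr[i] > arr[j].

Finding inversions in [3, 2, 2, 5]:

(0, 1): arr[0]=3 > arr[1]=2
(0, 2): arr[0]=3 > arr[2]=2

Total inversions: 2

The array has 2 inversion(s): (0,1), (0,2). Each pair (i,j) satisfies i < j and arr[i] > arr[j].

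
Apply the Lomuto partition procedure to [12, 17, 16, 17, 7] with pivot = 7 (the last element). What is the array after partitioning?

Lomuto partition with pivot = 7:

Initial array: [12, 17, 16, 17, 7]

arr[0]=12 > 7: no swap
arr[1]=17 > 7: no swap
arr[2]=16 > 7: no swap
arr[3]=17 > 7: no swap

Place pivot at position 0: [7, 17, 16, 17, 12]
Pivot position: 0

After partitioning with pivot 7, the array becomes [7, 17, 16, 17, 12]. The pivot is placed at index 0. All elements to the left of the pivot are <= 7, and all elements to the right are > 7.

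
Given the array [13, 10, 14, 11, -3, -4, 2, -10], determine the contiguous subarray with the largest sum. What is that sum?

Using Kadane's algorithm on [13, 10, 14, 11, -3, -4, 2, -10]:

Scanning through the array:
Position 1 (value 10): max_ending_here = 23, max_so_far = 23
Position 2 (value 14): max_ending_here = 37, max_so_far = 37
Position 3 (value 11): max_ending_here = 48, max_so_far = 48
Position 4 (value -3): max_ending_here = 45, max_so_far = 48
Position 5 (value -4): max_ending_here = 41, max_so_far = 48
Position 6 (value 2): max_ending_here = 43, max_so_far = 48
Position 7 (value -10): max_ending_here = 33, max_so_far = 48

Maximum subarray: [13, 10, 14, 11]
Maximum sum: 48

The maximum subarray is [13, 10, 14, 11] with sum 48. This subarray runs from index 0 to index 3.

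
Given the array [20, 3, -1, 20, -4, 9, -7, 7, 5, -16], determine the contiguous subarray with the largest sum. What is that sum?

Using Kadane's algorithm on [20, 3, -1, 20, -4, 9, -7, 7, 5, -16]:

Scanning through the array:
Position 1 (value 3): max_ending_here = 23, max_so_far = 23
Position 2 (value -1): max_ending_here = 22, max_so_far = 23
Position 3 (value 20): max_ending_here = 42, max_so_far = 42
Position 4 (value -4): max_ending_here = 38, max_so_far = 42
Position 5 (value 9): max_ending_here = 47, max_so_far = 47
Position 6 (value -7): max_ending_here = 40, max_so_far = 47
Position 7 (value 7): max_ending_here = 47, max_so_far = 47
Position 8 (value 5): max_ending_here = 52, max_so_far = 52
Position 9 (value -16): max_ending_here = 36, max_so_far = 52

Maximum subarray: [20, 3, -1, 20, -4, 9, -7, 7, 5]
Maximum sum: 52

The maximum subarray is [20, 3, -1, 20, -4, 9, -7, 7, 5] with sum 52. This subarray runs from index 0 to index 8.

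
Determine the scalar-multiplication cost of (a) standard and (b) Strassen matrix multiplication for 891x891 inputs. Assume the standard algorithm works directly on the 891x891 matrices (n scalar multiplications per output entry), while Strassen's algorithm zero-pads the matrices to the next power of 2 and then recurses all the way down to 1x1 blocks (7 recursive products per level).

Matrix multiplication for 891x891 matrices:

Strassen's algorithm requires power-of-2 dimensions. Pad 891x891 to 1024x1024 (next power of 2).

Standard algorithm: 891^3 = 707347971 multiplications
Strassen's algorithm: 7^(log2(1024)) = 7^10 = 282475249 multiplications
Savings: 707347971 - 282475249 = 424872722 multiplications

Standard: 707347971 multiplications (891^3). Strassen: 282475249 multiplications (7^10, after padding to 1024x1024). Strassen reduces 8 recursive multiplications to 7 at each level.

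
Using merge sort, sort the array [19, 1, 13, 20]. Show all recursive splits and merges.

Merge sort trace:

Split: [19, 1, 13, 20] -> [19, 1] and [13, 20]
  Split: [19, 1] -> [19] and [1]
  Merge: [19] + [1] -> [1, 19]
  Split: [13, 20] -> [13] and [20]
  Merge: [13] + [20] -> [13, 20]
Merge: [1, 19] + [13, 20] -> [1, 13, 19, 20]

Final sorted array: [1, 13, 19, 20]

The merge sort proceeds by recursively splitting the array and merging sorted halves.
After all merges, the sorted array is [1, 13, 19, 20].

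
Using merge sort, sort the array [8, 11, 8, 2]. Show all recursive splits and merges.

Merge sort trace:

Split: [8, 11, 8, 2] -> [8, 11] and [8, 2]
  Split: [8, 11] -> [8] and [11]
  Merge: [8] + [11] -> [8, 11]
  Split: [8, 2] -> [8] and [2]
  Merge: [8] + [2] -> [2, 8]
Merge: [8, 11] + [2, 8] -> [2, 8, 8, 11]

Final sorted array: [2, 8, 8, 11]

The merge sort proceeds by recursively splitting the array and merging sorted halves.
After all merges, the sorted array is [2, 8, 8, 11].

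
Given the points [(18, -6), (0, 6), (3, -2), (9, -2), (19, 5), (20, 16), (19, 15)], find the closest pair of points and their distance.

Computing all pairwise distances among 7 points:

d((18, -6), (0, 6)) = 21.6333
d((18, -6), (3, -2)) = 15.5242
d((18, -6), (9, -2)) = 9.8489
d((18, -6), (19, 5)) = 11.0454
d((18, -6), (20, 16)) = 22.0907
d((18, -6), (19, 15)) = 21.0238
d((0, 6), (3, -2)) = 8.544
d((0, 6), (9, -2)) = 12.0416
d((0, 6), (19, 5)) = 19.0263
d((0, 6), (20, 16)) = 22.3607
d((0, 6), (19, 15)) = 21.0238
d((3, -2), (9, -2)) = 6.0
d((3, -2), (19, 5)) = 17.4642
d((3, -2), (20, 16)) = 24.7588
d((3, -2), (19, 15)) = 23.3452
d((9, -2), (19, 5)) = 12.2066
d((9, -2), (20, 16)) = 21.095
d((9, -2), (19, 15)) = 19.7231
d((19, 5), (20, 16)) = 11.0454
d((19, 5), (19, 15)) = 10.0
d((20, 16), (19, 15)) = 1.4142 <-- minimum

Closest pair: (20, 16) and (19, 15) with distance 1.4142

The closest pair is (20, 16) and (19, 15) with Euclidean distance 1.4142. For 7 points, brute-force pairwise comparison is shown above. For large n, the divide-and-conquer algorithm (sort by x, recurse on halves, check the dividing strip) achieves O(n log n).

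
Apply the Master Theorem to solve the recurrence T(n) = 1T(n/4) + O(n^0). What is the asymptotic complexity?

Master Theorem for T(n) = 1T(n/4) + O(n^0):

a = 1, b = 4, c = 0
log_b(a) = log_4(1) = 0.0000

Case 2: c = 0 = log_4(1) = 0.0000
T(n) = O(n^0 log n) = O(log n)

For T(n) = 1T(n/4) + O(n^0): log_4(1) = 0.0000. This is Case 2 of the Master Theorem (c = log_b(a), equal work at all levels), giving O(log n).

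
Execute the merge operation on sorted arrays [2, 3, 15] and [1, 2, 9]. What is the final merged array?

Merging process:

Compare 2 vs 1: take 1 from right. Merged: [1]
Compare 2 vs 2: take 2 from left. Merged: [1, 2]
Compare 3 vs 2: take 2 from right. Merged: [1, 2, 2]
Compare 3 vs 9: take 3 from left. Merged: [1, 2, 2, 3]
Compare 15 vs 9: take 9 from right. Merged: [1, 2, 2, 3, 9]
Append remaining from left: [15]. Merged: [1, 2, 2, 3, 9, 15]

Final merged array: [1, 2, 2, 3, 9, 15]
Total comparisons: 5

The merged array is [1, 2, 2, 3, 9, 15], requiring 5 comparisons. The merge step runs in O(n) time where n is the total number of elements.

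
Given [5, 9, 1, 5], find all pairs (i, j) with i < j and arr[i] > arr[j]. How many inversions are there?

Finding inversions in [5, 9, 1, 5]:

(0, 2): arr[0]=5 > arr[2]=1
(1, 2): arr[1]=9 > arr[2]=1
(1, 3): arr[1]=9 > arr[3]=5

Total inversions: 3

The array has 3 inversion(s): (0,2), (1,2), (1,3). Each pair (i,j) satisfies i < j and arr[i] > arr[j].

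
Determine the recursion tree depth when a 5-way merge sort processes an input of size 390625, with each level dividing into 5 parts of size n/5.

For divide and conquer with division factor 5:

Problem sizes at each level:
Level 0: 390625
Level 1: 78125
Level 2: 15625
Level 3: 3125
Level 4: 625
Level 5: 125
Level 6: 25
Level 7: 5
Level 8: 1

The root is level 0 and the size-1 base case is level 8 (the tree spans levels 0 through 8, i.e. 9 levels counting the root), so the depth is the number of divisions: log_5(390625) = 8

The recursion tree depth is log_5(390625) = 8. At each level, the problem size is divided by 5, so it takes 8 divisions to reduce to a base case of size 1. The algorithm makes 5 recursive calls at each level.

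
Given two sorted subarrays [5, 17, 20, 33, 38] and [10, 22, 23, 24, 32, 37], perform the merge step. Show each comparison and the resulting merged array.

Merging process:

Compare 5 vs 10: take 5 from left. Merged: [5]
Compare 17 vs 10: take 10 from right. Merged: [5, 10]
Compare 17 vs 22: take 17 from left. Merged: [5, 10, 17]
Compare 20 vs 22: take 20 from left. Merged: [5, 10, 17, 20]
Compare 33 vs 22: take 22 from right. Merged: [5, 10, 17, 20, 22]
Compare 33 vs 23: take 23 from right. Merged: [5, 10, 17, 20, 22, 23]
Compare 33 vs 24: take 24 from right. Merged: [5, 10, 17, 20, 22, 23, 24]
Compare 33 vs 32: take 32 from right. Merged: [5, 10, 17, 20, 22, 23, 24, 32]
Compare 33 vs 37: take 33 from left. Merged: [5, 10, 17, 20, 22, 23, 24, 32, 33]
Compare 38 vs 37: take 37 from right. Merged: [5, 10, 17, 20, 22, 23, 24, 32, 33, 37]
Append remaining from left: [38]. Merged: [5, 10, 17, 20, 22, 23, 24, 32, 33, 37, 38]

Final merged array: [5, 10, 17, 20, 22, 23, 24, 32, 33, 37, 38]
Total comparisons: 10

The merged array is [5, 10, 17, 20, 22, 23, 24, 32, 33, 37, 38], requiring 10 comparisons. The merge step runs in O(n) time where n is the total number of elements.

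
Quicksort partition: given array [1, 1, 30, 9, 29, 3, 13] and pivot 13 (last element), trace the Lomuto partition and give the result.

Lomuto partition with pivot = 13:

Initial array: [1, 1, 30, 9, 29, 3, 13]

arr[0]=1 <= 13: swap with position 0, array becomes [1, 1, 30, 9, 29, 3, 13]
arr[1]=1 <= 13: swap with position 1, array becomes [1, 1, 30, 9, 29, 3, 13]
arr[2]=30 > 13: no swap
arr[3]=9 <= 13: swap with position 2, array becomes [1, 1, 9, 30, 29, 3, 13]
arr[4]=29 > 13: no swap
arr[5]=3 <= 13: swap with position 3, array becomes [1, 1, 9, 3, 29, 30, 13]

Place pivot at position 4: [1, 1, 9, 3, 13, 30, 29]
Pivot position: 4

After partitioning with pivot 13, the array becomes [1, 1, 9, 3, 13, 30, 29]. The pivot is placed at index 4. All elements to the left of the pivot are <= 13, and all elements to the right are > 13.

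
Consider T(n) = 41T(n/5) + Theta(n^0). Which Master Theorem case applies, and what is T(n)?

Master Theorem for T(n) = 41T(n/5) + O(n^0):

a = 41, b = 5, c = 0
log_b(a) = log_5(41) = 2.3074

Case 1: c = 0 < log_5(41) = 2.3074
T(n) = O(n^(log_5 41))

For T(n) = 41T(n/5) + O(n^0): log_5(41) = 2.3074. This is Case 1 of the Master Theorem (c < log_b(a), work dominated by leaves), giving O(n^(log_5 41)).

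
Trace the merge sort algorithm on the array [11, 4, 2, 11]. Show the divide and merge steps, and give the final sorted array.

Merge sort trace:

Split: [11, 4, 2, 11] -> [11, 4] and [2, 11]
  Split: [11, 4] -> [11] and [4]
  Merge: [11] + [4] -> [4, 11]
  Split: [2, 11] -> [2] and [11]
  Merge: [2] + [11] -> [2, 11]
Merge: [4, 11] + [2, 11] -> [2, 4, 11, 11]

Final sorted array: [2, 4, 11, 11]

The merge sort proceeds by recursively splitting the array and merging sorted halves.
After all merges, the sorted array is [2, 4, 11, 11].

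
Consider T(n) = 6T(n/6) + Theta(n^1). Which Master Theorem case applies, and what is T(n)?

Master Theorem for T(n) = 6T(n/6) + O(n^1):

a = 6, b = 6, c = 1
log_b(a) = log_6(6) = 1.0000

Case 2: c = 1 = log_6(6) = 1.0000
T(n) = O(n^1 log n) = O(n log n)

For T(n) = 6T(n/6) + O(n^1): log_6(6) = 1.0000. This is Case 2 of the Master Theorem (c = log_b(a), equal work at all levels), giving O(n log n).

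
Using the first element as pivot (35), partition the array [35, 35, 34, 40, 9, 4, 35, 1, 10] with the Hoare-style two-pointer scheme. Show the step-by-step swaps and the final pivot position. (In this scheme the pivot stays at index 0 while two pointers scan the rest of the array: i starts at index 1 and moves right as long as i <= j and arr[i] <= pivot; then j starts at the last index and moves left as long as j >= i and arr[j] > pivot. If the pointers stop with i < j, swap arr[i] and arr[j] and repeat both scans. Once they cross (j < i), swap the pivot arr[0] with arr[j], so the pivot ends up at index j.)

Hoare-style two-pointer partition with pivot = 35:

Initial array: [35, 35, 34, 40, 9, 4, 35, 1, 10]

Pointers start at i = 1, j = 8.
i stops at index 3 (arr[3]=40 > 35), j stops at index 8 (arr[8]=10 <= 35): swap arr[3] and arr[8], array becomes [35, 35, 34, 10, 9, 4, 35, 1, 40]
i ends at 8, j ends at 7: the pointers have crossed (j < i), so scanning stops.

Swap pivot arr[0] with arr[7] to place pivot at position 7: [1, 35, 34, 10, 9, 4, 35, 35, 40]
Pivot position: 7

After partitioning with pivot 35, the array becomes [1, 35, 34, 10, 9, 4, 35, 35, 40]. The pivot is placed at index 7. All elements to the left of the pivot are <= 35, and all elements to the right are > 35.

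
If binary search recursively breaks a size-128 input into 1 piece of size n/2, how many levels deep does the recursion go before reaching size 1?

For divide and conquer with division factor 2:

Problem sizes at each level:
Level 0: 128
Level 1: 64
Level 2: 32
Level 3: 16
Level 4: 8
Level 5: 4
Level 6: 2
Level 7: 1

The root is level 0 and the size-1 base case is level 7 (the tree spans levels 0 through 7, i.e. 8 levels counting the root), so the depth is the number of divisions: log_2(128) = 7

The recursion tree depth is log_2(128) = 7. At each level, the problem size is divided by 2, so it takes 7 divisions to reduce to a base case of size 1. The algorithm makes 1 recursive call at each level.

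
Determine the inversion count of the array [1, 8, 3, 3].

Finding inversions in [1, 8, 3, 3]:

(1, 2): arr[1]=8 > arr[2]=3
(1, 3): arr[1]=8 > arr[3]=3

Total inversions: 2

The array has 2 inversion(s): (1,2), (1,3). Each pair (i,j) satisfies i < j and arr[i] > arr[j].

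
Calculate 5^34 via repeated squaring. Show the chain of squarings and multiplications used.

Computing 5^34 by squaring (build up from 5^1; each line after the first costs one multiplication):

5^1 = 5
5^2 = (5^1)^2 = 5^2 = 25
5^4 = (5^2)^2 = 25^2 = 625
5^8 = (5^4)^2 = 625^2 = 390625
5^16 = (5^8)^2 = 390625^2 = 152587890625
5^17 = 5 * 5^16 = 5 * 152587890625 = 762939453125
5^34 = (5^17)^2 = 762939453125^2 = 582076609134674072265625

Result: 582076609134674072265625
Multiplications needed: 6 (6 lines after 5^1)

5^34 = 582076609134674072265625. Using exponentiation by squaring, this requires 6 multiplications. The key idea: if the exponent is even, square the half-power; if odd, multiply by the base once.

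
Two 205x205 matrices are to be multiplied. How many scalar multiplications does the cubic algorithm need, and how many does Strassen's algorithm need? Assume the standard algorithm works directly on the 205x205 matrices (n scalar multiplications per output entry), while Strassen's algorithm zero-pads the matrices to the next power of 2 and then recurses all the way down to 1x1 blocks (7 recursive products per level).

Matrix multiplication for 205x205 matrices:

Strassen's algorithm requires power-of-2 dimensions. Pad 205x205 to 256x256 (next power of 2).

Standard algorithm: 205^3 = 8615125 multiplications
Strassen's algorithm: 7^(log2(256)) = 7^8 = 5764801 multiplications
Savings: 8615125 - 5764801 = 2850324 multiplications

Standard: 8615125 multiplications (205^3). Strassen: 5764801 multiplications (7^8, after padding to 256x256). Strassen reduces 8 recursive multiplications to 7 at each level.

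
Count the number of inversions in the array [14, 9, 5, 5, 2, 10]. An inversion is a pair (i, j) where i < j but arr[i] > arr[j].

Finding inversions in [14, 9, 5, 5, 2, 10]:

(0, 1): arr[0]=14 > arr[1]=9
(0, 2): arr[0]=14 > arr[2]=5
(0, 3): arr[0]=14 > arr[3]=5
(0, 4): arr[0]=14 > arr[4]=2
(0, 5): arr[0]=14 > arr[5]=10
(1, 2): arr[1]=9 > arr[2]=5
(1, 3): arr[1]=9 > arr[3]=5
(1, 4): arr[1]=9 > arr[4]=2
(2, 4): arr[2]=5 > arr[4]=2
(3, 4): arr[3]=5 > arr[4]=2

Total inversions: 10

The array has 10 inversion(s): (0,1), (0,2), (0,3), (0,4), (0,5), (1,2), (1,3), (1,4), (2,4), (3,4). Each pair (i,j) satisfies i < j and arr[i] > arr[j].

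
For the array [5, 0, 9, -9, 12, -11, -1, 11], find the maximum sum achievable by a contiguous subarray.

Using Kadane's algorithm on [5, 0, 9, -9, 12, -11, -1, 11]:

Scanning through the array:
Position 1 (value 0): max_ending_here = 5, max_so_far = 5
Position 2 (value 9): max_ending_here = 14, max_so_far = 14
Position 3 (value -9): max_ending_here = 5, max_so_far = 14
Position 4 (value 12): max_ending_here = 17, max_so_far = 17
Position 5 (value -11): max_ending_here = 6, max_so_far = 17
Position 6 (value -1): max_ending_here = 5, max_so_far = 17
Position 7 (value 11): max_ending_here = 16, max_so_far = 17

Maximum subarray: [5, 0, 9, -9, 12]
Maximum sum: 17

The maximum subarray is [5, 0, 9, -9, 12] with sum 17. This subarray runs from index 0 to index 4.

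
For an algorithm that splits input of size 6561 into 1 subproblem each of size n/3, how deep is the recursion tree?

For divide and conquer with division factor 3:

Problem sizes at each level:
Level 0: 6561
Level 1: 2187
Level 2: 729
Level 3: 243
Level 4: 81
Level 5: 27
Level 6: 9
Level 7: 3
Level 8: 1

The root is level 0 and the size-1 base case is level 8 (the tree spans levels 0 through 8, i.e. 9 levels counting the root), so the depth is the number of divisions: log_3(6561) = 8

The recursion tree depth is log_3(6561) = 8. At each level, the problem size is divided by 3, so it takes 8 divisions to reduce to a base case of size 1. The algorithm makes 1 recursive call at each level.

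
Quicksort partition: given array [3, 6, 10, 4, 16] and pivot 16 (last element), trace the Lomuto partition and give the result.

Lomuto partition with pivot = 16:

Initial array: [3, 6, 10, 4, 16]

arr[0]=3 <= 16: swap with position 0, array becomes [3, 6, 10, 4, 16]
arr[1]=6 <= 16: swap with position 1, array becomes [3, 6, 10, 4, 16]
arr[2]=10 <= 16: swap with position 2, array becomes [3, 6, 10, 4, 16]
arr[3]=4 <= 16: swap with position 3, array becomes [3, 6, 10, 4, 16]

Place pivot at position 4: [3, 6, 10, 4, 16]
Pivot position: 4

After partitioning with pivot 16, the array becomes [3, 6, 10, 4, 16]. The pivot is placed at index 4. All elements to the left of the pivot are <= 16, and all elements to the right are > 16.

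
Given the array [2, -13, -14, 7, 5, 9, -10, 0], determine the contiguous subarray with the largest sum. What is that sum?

Using Kadane's algorithm on [2, -13, -14, 7, 5, 9, -10, 0]:

Scanning through the array:
Position 1 (value -13): max_ending_here = -11, max_so_far = 2
Position 2 (value -14): max_ending_here = -14, max_so_far = 2
Position 3 (value 7): max_ending_here = 7, max_so_far = 7
Position 4 (value 5): max_ending_here = 12, max_so_far = 12
Position 5 (value 9): max_ending_here = 21, max_so_far = 21
Position 6 (value -10): max_ending_here = 11, max_so_far = 21
Position 7 (value 0): max_ending_here = 11, max_so_far = 21

Maximum subarray: [7, 5, 9]
Maximum sum: 21

The maximum subarray is [7, 5, 9] with sum 21. This subarray runs from index 3 to index 5.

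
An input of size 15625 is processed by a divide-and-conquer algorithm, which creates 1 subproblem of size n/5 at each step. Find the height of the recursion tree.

For divide and conquer with division factor 5:

Problem sizes at each level:
Level 0: 15625
Level 1: 3125
Level 2: 625
Level 3: 125
Level 4: 25
Level 5: 5
Level 6: 1

The root is level 0 and the size-1 base case is level 6 (the tree spans levels 0 through 6, i.e. 7 levels counting the root), so the depth is the number of divisions: log_5(15625) = 6

The recursion tree depth is log_5(15625) = 6. At each level, the problem size is divided by 5, so it takes 6 divisions to reduce to a base case of size 1. The algorithm makes 1 recursive call at each level.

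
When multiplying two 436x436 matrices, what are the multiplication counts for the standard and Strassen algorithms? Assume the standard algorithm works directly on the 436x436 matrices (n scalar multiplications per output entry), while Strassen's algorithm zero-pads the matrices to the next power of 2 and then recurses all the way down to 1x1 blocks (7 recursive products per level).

Matrix multiplication for 436x436 matrices:

Strassen's algorithm requires power-of-2 dimensions. Pad 436x436 to 512x512 (next power of 2).

Standard algorithm: 436^3 = 82881856 multiplications
Strassen's algorithm: 7^(log2(512)) = 7^9 = 40353607 multiplications
Savings: 82881856 - 40353607 = 42528249 multiplications

Standard: 82881856 multiplications (436^3). Strassen: 40353607 multiplications (7^9, after padding to 512x512). Strassen reduces 8 recursive multiplications to 7 at each level.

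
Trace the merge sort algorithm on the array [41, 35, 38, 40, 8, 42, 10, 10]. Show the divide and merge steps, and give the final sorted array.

Merge sort trace:

Split: [41, 35, 38, 40, 8, 42, 10, 10] -> [41, 35, 38, 40] and [8, 42, 10, 10]
  Split: [41, 35, 38, 40] -> [41, 35] and [38, 40]
    Split: [41, 35] -> [41] and [35]
    Merge: [41] + [35] -> [35, 41]
    Split: [38, 40] -> [38] and [40]
    Merge: [38] + [40] -> [38, 40]
  Merge: [35, 41] + [38, 40] -> [35, 38, 40, 41]
  Split: [8, 42, 10, 10] -> [8, 42] and [10, 10]
    Split: [8, 42] -> [8] and [42]
    Merge: [8] + [42] -> [8, 42]
    Split: [10, 10] -> [10] and [10]
    Merge: [10] + [10] -> [10, 10]
  Merge: [8, 42] + [10, 10] -> [8, 10, 10, 42]
Merge: [35, 38, 40, 41] + [8, 10, 10, 42] -> [8, 10, 10, 35, 38, 40, 41, 42]

Final sorted array: [8, 10, 10, 35, 38, 40, 41, 42]

The merge sort proceeds by recursively splitting the array and merging sorted halves.
After all merges, the sorted array is [8, 10, 10, 35, 38, 40, 41, 42].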